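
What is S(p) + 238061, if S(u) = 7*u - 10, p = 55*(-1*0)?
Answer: 238051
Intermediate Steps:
p = 0 (p = 55*0 = 0)
S(u) = -10 + 7*u
S(p) + 238061 = (-10 + 7*0) + 238061 = (-10 + 0) + 238061 = -10 + 238061 = 238051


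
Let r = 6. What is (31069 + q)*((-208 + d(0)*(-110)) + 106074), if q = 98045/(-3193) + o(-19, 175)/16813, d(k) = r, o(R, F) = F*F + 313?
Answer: 175310620211823020/53683909 ≈ 3.2656e+9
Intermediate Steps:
o(R, F) = 313 + F² (o(R, F) = F² + 313 = 313 + F²)
d(k) = 6
q = -1549645551/53683909 (q = 98045/(-3193) + (313 + 175²)/16813 = 98045*(-1/3193) + (313 + 30625)*(1/16813) = -98045/3193 + 30938*(1/16813) = -98045/3193 + 30938/16813 = -1549645551/53683909 ≈ -28.866)
(31069 + q)*((-208 + d(0)*(-110)) + 106074) = (31069 - 1549645551/53683909)*((-208 + 6*(-110)) + 106074) = 1666355723170*((-208 - 660) + 106074)/53683909 = 1666355723170*(-868 + 106074)/53683909 = (1666355723170/53683909)*105206 = 175310620211823020/53683909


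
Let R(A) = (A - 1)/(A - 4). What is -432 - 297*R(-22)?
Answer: -18063/26 ≈ -694.73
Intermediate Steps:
R(A) = (-1 + A)/(-4 + A)
-432 - 297*R(-22) = -432 - 297*(-1 - 22)/(-4 - 22) = -432 - 297*(-23)/(-26) = -432 - (-297)*(-23)/26 = -432 - 297*23/26 = -432 - 6831/26 = -18063/26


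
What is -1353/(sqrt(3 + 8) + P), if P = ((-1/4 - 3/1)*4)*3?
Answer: 52767/1510 + 1353*sqrt(11)/1510 ≈ 37.917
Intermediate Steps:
P = -39 (P = ((-1*1/4 - 3*1)*4)*3 = ((-1/4 - 3)*4)*3 = -13/4*4*3 = -13*3 = -39)
-1353/(sqrt(3 + 8) + P) = -1353/(sqrt(3 + 8) - 39) = -1353/(sqrt(11) - 39) = -1353/(-39 + sqrt(11))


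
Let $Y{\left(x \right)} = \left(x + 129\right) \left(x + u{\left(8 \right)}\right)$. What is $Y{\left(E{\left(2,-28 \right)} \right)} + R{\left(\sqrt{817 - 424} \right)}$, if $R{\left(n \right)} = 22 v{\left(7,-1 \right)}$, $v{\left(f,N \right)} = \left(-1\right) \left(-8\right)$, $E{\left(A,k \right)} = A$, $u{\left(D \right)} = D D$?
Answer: $8822$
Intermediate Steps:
$u{\left(D \right)} = D^{2}$
$Y{\left(x \right)} = \left(64 + x\right) \left(129 + x\right)$ ($Y{\left(x \right)} = \left(x + 129\right) \left(x + 8^{2}\right) = \left(129 + x\right) \left(x + 64\right) = \left(129 + x\right) \left(64 + x\right) = \left(64 + x\right) \left(129 + x\right)$)
$v{\left(f,N \right)} = 8$
$R{\left(n \right)} = 176$ ($R{\left(n \right)} = 22 \cdot 8 = 176$)
$Y{\left(E{\left(2,-28 \right)} \right)} + R{\left(\sqrt{817 - 424} \right)} = \left(8256 + 2^{2} + 193 \cdot 2\right) + 176 = \left(8256 + 4 + 386\right) + 176 = 8646 + 176 = 8822$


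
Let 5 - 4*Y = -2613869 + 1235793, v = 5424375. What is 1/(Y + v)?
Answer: 4/23075581 ≈ 1.7334e-7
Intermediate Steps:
Y = 1378081/4 (Y = 5/4 - (-2613869 + 1235793)/4 = 5/4 - ¼*(-1378076) = 5/4 + 344519 = 1378081/4 ≈ 3.4452e+5)
1/(Y + v) = 1/(1378081/4 + 5424375) = 1/(23075581/4) = 4/23075581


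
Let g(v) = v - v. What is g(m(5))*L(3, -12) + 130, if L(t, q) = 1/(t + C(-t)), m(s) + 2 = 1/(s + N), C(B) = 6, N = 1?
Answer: 130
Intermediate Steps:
m(s) = -2 + 1/(1 + s) (m(s) = -2 + 1/(s + 1) = -2 + 1/(1 + s))
g(v) = 0
L(t, q) = 1/(6 + t) (L(t, q) = 1/(t + 6) = 1/(6 + t))
g(m(5))*L(3, -12) + 130 = 0/(6 + 3) + 130 = 0/9 + 130 = 0*(⅑) + 130 = 0 + 130 = 130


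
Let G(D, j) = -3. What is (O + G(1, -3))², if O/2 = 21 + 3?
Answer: 2025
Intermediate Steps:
O = 48 (O = 2*(21 + 3) = 2*24 = 48)
(O + G(1, -3))² = (48 - 3)² = 45² = 2025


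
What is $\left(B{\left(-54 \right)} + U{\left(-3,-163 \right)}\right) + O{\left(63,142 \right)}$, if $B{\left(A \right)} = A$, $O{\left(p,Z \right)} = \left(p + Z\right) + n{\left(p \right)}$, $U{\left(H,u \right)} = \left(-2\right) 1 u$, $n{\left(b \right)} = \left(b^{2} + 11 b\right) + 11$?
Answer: $5150$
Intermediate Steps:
$n{\left(b \right)} = 11 + b^{2} + 11 b$
$U{\left(H,u \right)} = - 2 u$
$O{\left(p,Z \right)} = 11 + Z + p^{2} + 12 p$ ($O{\left(p,Z \right)} = \left(p + Z\right) + \left(11 + p^{2} + 11 p\right) = \left(Z + p\right) + \left(11 + p^{2} + 11 p\right) = 11 + Z + p^{2} + 12 p$)
$\left(B{\left(-54 \right)} + U{\left(-3,-163 \right)}\right) + O{\left(63,142 \right)} = \left(-54 - -326\right) + \left(11 + 142 + 63^{2} + 12 \cdot 63\right) = \left(-54 + 326\right) + \left(11 + 142 + 3969 + 756\right) = 272 + 4878 = 5150$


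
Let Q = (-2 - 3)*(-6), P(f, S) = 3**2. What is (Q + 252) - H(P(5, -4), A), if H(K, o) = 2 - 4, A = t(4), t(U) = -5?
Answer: 284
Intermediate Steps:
P(f, S) = 9
Q = 30 (Q = -5*(-6) = 30)
A = -5
H(K, o) = -2
(Q + 252) - H(P(5, -4), A) = (30 + 252) - 1*(-2) = 282 + 2 = 284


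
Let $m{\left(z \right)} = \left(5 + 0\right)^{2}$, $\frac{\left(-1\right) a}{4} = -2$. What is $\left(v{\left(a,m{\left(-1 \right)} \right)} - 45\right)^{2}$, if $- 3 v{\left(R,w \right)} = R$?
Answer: $\frac{20449}{9} \approx 2272.1$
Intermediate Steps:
$a = 8$ ($a = \left(-4\right) \left(-2\right) = 8$)
$m{\left(z \right)} = 25$ ($m{\left(z \right)} = 5^{2} = 25$)
$v{\left(R,w \right)} = - \frac{R}{3}$
$\left(v{\left(a,m{\left(-1 \right)} \right)} - 45\right)^{2} = \left(\left(- \frac{1}{3}\right) 8 - 45\right)^{2} = \left(- \frac{8}{3} - 45\right)^{2} = \left(- \frac{143}{3}\right)^{2} = \frac{20449}{9}$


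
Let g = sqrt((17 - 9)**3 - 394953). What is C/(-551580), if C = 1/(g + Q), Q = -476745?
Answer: 31783/8357767759043752 + I*sqrt(394441)/125366516385656280 ≈ 3.8028e-12 + 5.0097e-15*I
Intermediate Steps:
g = I*sqrt(394441) (g = sqrt(8**3 - 394953) = sqrt(512 - 394953) = sqrt(-394441) = I*sqrt(394441) ≈ 628.04*I)
C = 1/(-476745 + I*sqrt(394441)) (C = 1/(I*sqrt(394441) - 476745) = 1/(-476745 + I*sqrt(394441)) ≈ -2.0976e-6 - 2.76e-9*I)
C/(-551580) = (-476745/227286189466 - I*sqrt(394441)/227286189466)/(-551580) = (-476745/227286189466 - I*sqrt(394441)/227286189466)*(-1/551580) = 31783/8357767759043752 + I*sqrt(394441)/125366516385656280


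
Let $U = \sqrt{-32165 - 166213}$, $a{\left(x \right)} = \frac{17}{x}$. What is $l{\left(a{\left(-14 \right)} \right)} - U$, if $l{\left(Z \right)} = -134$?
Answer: $-134 - 3 i \sqrt{22042} \approx -134.0 - 445.4 i$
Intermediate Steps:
$U = 3 i \sqrt{22042}$ ($U = \sqrt{-198378} = 3 i \sqrt{22042} \approx 445.4 i$)
$l{\left(a{\left(-14 \right)} \right)} - U = -134 - 3 i \sqrt{22042}$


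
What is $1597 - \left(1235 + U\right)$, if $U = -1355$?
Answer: $1717$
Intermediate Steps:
$1597 - \left(1235 + U\right) = 1597 - \left(1235 - 1355\right) = 1597 - -120 = 1597 + 120 = 1717$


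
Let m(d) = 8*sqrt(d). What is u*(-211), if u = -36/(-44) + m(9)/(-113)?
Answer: -158883/1243 ≈ -127.82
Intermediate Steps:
u = 753/1243 (u = -36/(-44) + (8*sqrt(9))/(-113) = -36*(-1/44) + (8*3)*(-1/113) = 9/11 + 24*(-1/113) = 9/11 - 24/113 = 753/1243 ≈ 0.60579)
u*(-211) = (753/1243)*(-211) = -158883/1243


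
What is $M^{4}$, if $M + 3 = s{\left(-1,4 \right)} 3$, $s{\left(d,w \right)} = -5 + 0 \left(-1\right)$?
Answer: $104976$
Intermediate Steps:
$s{\left(d,w \right)} = -5$ ($s{\left(d,w \right)} = -5 + 0 = -5$)
$M = -18$ ($M = -3 - 15 = -18$)
$M^{4} = \left(-18\right)^{4} = 104976$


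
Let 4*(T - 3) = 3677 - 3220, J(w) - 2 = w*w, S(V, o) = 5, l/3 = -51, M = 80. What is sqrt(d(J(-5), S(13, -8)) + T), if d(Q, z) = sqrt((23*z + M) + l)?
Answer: sqrt(469 + 4*sqrt(42))/2 ≈ 11.123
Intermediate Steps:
l = -153 (l = 3*(-51) = -153)
J(w) = 2 + w**2 (J(w) = 2 + w*w = 2 + w**2)
T = 469/4 (T = 3 + (3677 - 3220)/4 = 3 + (1/4)*457 = 3 + 457/4 = 469/4 ≈ 117.25)
d(Q, z) = sqrt(-73 + 23*z) (d(Q, z) = sqrt((23*z + 80) - 153) = sqrt((80 + 23*z) - 153) = sqrt(-73 + 23*z))
sqrt(d(J(-5), S(13, -8)) + T) = sqrt(sqrt(-73 + 23*5) + 469/4) = sqrt(sqrt(-73 + 115) + 469/4) = sqrt(sqrt(42) + 469/4) = sqrt(469/4 + sqrt(42))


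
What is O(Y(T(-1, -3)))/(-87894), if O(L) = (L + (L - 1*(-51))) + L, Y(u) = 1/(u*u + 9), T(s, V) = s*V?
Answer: -307/527364 ≈ -0.00058214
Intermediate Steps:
T(s, V) = V*s
Y(u) = 1/(9 + u**2) (Y(u) = 1/(u**2 + 9) = 1/(9 + u**2))
O(L) = 51 + 3*L (O(L) = (L + (L + 51)) + L = (L + (51 + L)) + L = (51 + 2*L) + L = 51 + 3*L)
O(Y(T(-1, -3)))/(-87894) = (51 + 3/(9 + (-3*(-1))**2))/(-87894) = (51 + 3/(9 + 3**2))*(-1/87894) = (51 + 3/(9 + 9))*(-1/87894) = (51 + 3/18)*(-1/87894) = (51 + 3*(1/18))*(-1/87894) = (51 + 1/6)*(-1/87894) = (307/6)*(-1/87894) = -307/527364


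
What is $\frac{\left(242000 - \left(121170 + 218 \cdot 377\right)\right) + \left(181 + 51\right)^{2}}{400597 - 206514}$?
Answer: $\frac{92468}{194083} \approx 0.47644$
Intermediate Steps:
$\frac{\left(242000 - \left(121170 + 218 \cdot 377\right)\right) + \left(181 + 51\right)^{2}}{400597 - 206514} = \frac{\left(242000 - \left(121170 + 82186\right)\right) + 232^{2}}{194083} = \left(\left(242000 - 203356\right) + 53824\right) \frac{1}{194083} = \left(38644 + 53824\right) \frac{1}{194083} = 92468 \cdot \frac{1}{194083} = \frac{92468}{194083}$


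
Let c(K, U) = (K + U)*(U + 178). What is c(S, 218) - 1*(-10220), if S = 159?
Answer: 159512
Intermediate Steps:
c(K, U) = (178 + U)*(K + U) (c(K, U) = (K + U)*(178 + U) = (178 + U)*(K + U))
c(S, 218) - 1*(-10220) = (218**2 + 178*159 + 178*218 + 159*218) - 1*(-10220) = (47524 + 28302 + 38804 + 34662) + 10220 = 149292 + 10220 = 159512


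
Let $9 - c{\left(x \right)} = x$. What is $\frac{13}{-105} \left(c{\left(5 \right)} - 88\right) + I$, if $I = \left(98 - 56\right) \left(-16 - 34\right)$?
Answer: $- \frac{10448}{5} \approx -2089.6$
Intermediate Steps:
$c{\left(x \right)} = 9 - x$
$I = -2100$ ($I = 42 \left(-16 - 34\right) = 42 \left(-50\right) = -2100$)
$\frac{13}{-105} \left(c{\left(5 \right)} - 88\right) + I = \frac{13}{-105} \left(\left(9 - 5\right) - 88\right) - 2100 = 13 \left(- \frac{1}{105}\right) \left(\left(9 - 5\right) - 88\right) - 2100 = - \frac{13 \left(4 - 88\right)}{105} - 2100 = \left(- \frac{13}{105}\right) \left(-84\right) - 2100 = \frac{52}{5} - 2100 = - \frac{10448}{5}$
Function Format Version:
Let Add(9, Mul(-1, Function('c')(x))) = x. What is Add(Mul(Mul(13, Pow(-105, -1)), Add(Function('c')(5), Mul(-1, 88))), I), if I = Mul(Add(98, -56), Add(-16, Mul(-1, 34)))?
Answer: Rational(-10448, 5) ≈ -2089.6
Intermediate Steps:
Function('c')(x) = Add(9, Mul(-1, x))
I = -2100 (I = Mul(42, Add(-16, -34)) = Mul(42, -50) = -2100)
Add(Mul(Mul(13, Pow(-105, -1)), Add(Function('c')(5), Mul(-1, 88))), I) = Add(Mul(Mul(13, Pow(-105, -1)), Add(Add(9, Mul(-1, 5)), Mul(-1, 88))), -2100) = Add(Mul(Mul(13, Rational(-1, 105)), Add(Add(9, -5), -88)), -2100) = Add(Mul(Rational(-13, 105), Add(4, -88)), -2100) = Add(Mul(Rational(-13, 105), -84), -2100) = Add(Rational(52, 5), -2100) = Rational(-10448, 5)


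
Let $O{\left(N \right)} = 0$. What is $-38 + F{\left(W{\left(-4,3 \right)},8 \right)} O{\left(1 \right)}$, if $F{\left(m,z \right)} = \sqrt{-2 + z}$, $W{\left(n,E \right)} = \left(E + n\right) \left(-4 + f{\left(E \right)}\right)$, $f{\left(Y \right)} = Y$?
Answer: $-38$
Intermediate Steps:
$W{\left(n,E \right)} = \left(-4 + E\right) \left(E + n\right)$ ($W{\left(n,E \right)} = \left(E + n\right) \left(-4 + E\right) = \left(-4 + E\right) \left(E + n\right)$)
$-38 + F{\left(W{\left(-4,3 \right)},8 \right)} O{\left(1 \right)} = -38 + \sqrt{-2 + 8} \cdot 0 = -38 + \sqrt{6} \cdot 0 = -38 + 0 = -38$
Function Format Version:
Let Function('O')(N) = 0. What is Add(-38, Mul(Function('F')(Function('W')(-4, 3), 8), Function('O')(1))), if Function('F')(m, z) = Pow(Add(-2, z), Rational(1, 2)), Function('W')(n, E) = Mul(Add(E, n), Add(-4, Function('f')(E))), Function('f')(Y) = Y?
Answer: -38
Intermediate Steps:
Function('W')(n, E) = Mul(Add(-4, E), Add(E, n)) (Function('W')(n, E) = Mul(Add(E, n), Add(-4, E)) = Mul(Add(-4, E), Add(E, n)))
Add(-38, Mul(Function('F')(Function('W')(-4, 3), 8), Function('O')(1))) = Add(-38, Mul(Pow(Add(-2, 8), Rational(1, 2)), 0)) = Add(-38, Mul(Pow(6, Rational(1, 2)), 0)) = Add(-38, 0) = -38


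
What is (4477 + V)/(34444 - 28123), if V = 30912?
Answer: 823/147 ≈ 5.5986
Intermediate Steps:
(4477 + V)/(34444 - 28123) = (4477 + 30912)/(34444 - 28123) = 35389/6321 = 35389*(1/6321) = 823/147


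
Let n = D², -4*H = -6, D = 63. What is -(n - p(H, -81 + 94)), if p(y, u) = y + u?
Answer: -7909/2 ≈ -3954.5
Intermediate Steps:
H = 3/2 (H = -¼*(-6) = 3/2 ≈ 1.5000)
p(y, u) = u + y
n = 3969 (n = 63² = 3969)
-(n - p(H, -81 + 94)) = -(3969 - ((-81 + 94) + 3/2)) = -(3969 - (13 + 3/2)) = -(3969 - 1*29/2) = -(3969 - 29/2) = -1*7909/2 = -7909/2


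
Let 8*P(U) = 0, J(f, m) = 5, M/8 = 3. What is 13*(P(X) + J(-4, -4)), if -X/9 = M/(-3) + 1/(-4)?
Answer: 65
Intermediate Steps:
M = 24 (M = 8*3 = 24)
X = 297/4 (X = -9*(24/(-3) + 1/(-4)) = -9*(24*(-⅓) + 1*(-¼)) = -9*(-8 - ¼) = -9*(-33/4) = 297/4 ≈ 74.250)
P(U) = 0 (P(U) = (⅛)*0 = 0)
13*(P(X) + J(-4, -4)) = 13*(0 + 5) = 13*5 = 65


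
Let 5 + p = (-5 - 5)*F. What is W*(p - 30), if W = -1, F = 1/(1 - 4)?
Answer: 95/3 ≈ 31.667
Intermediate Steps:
F = -1/3 (F = 1/(-3) = -1/3 ≈ -0.33333)
p = -5/3 (p = -5 + (-5 - 5)*(-1/3) = -5 - 10*(-1/3) = -5 + 10/3 = -5/3 ≈ -1.6667)
W*(p - 30) = -(-5/3 - 30) = -1*(-95/3) = 95/3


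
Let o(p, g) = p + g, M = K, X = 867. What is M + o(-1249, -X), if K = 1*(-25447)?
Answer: -27563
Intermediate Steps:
K = -25447
M = -25447
o(p, g) = g + p
M + o(-1249, -X) = -25447 + (-1*867 - 1249) = -25447 + (-867 - 1249) = -25447 - 2116 = -27563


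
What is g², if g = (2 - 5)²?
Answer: 81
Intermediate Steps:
g = 9 (g = (-3)² = 9)
g² = 9² = 81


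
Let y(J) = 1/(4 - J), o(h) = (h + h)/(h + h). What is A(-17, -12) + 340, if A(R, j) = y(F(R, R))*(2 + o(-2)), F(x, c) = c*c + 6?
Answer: 32979/97 ≈ 339.99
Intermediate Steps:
F(x, c) = 6 + c**2 (F(x, c) = c**2 + 6 = 6 + c**2)
o(h) = 1 (o(h) = (2*h)/((2*h)) = (2*h)*(1/(2*h)) = 1)
A(R, j) = -3/(2 + R**2) (A(R, j) = (-1/(-4 + (6 + R**2)))*(2 + 1) = -1/(2 + R**2)*3 = -3/(2 + R**2))
A(-17, -12) + 340 = -3/(2 + (-17)**2) + 340 = -3/(2 + 289) + 340 = -3/291 + 340 = -3*1/291 + 340 = -1/97 + 340 = 32979/97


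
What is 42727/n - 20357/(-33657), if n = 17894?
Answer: 1802330797/602258358 ≈ 2.9926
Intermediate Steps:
42727/n - 20357/(-33657) = 42727/17894 - 20357/(-33657) = 42727*(1/17894) - 20357*(-1/33657) = 42727/17894 + 20357/33657 = 1802330797/602258358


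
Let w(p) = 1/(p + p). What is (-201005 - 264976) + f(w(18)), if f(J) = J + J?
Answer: -8387657/18 ≈ -4.6598e+5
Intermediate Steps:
w(p) = 1/(2*p)
f(J) = 2*J
(-201005 - 264976) + f(w(18)) = (-201005 - 264976) + 2*((½)/18) = -465981 + 2*((½)*(1/18)) = -465981 + 2*(1/36) = -465981 + 1/18 = -8387657/18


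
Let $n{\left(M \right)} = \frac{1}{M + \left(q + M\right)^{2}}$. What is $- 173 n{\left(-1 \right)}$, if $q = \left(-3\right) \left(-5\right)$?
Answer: $- \frac{173}{195} \approx -0.88718$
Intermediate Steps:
$q = 15$
$n{\left(M \right)} = \frac{1}{M + \left(15 + M\right)^{2}}$
$- 173 n{\left(-1 \right)} = - \frac{173}{-1 + \left(15 - 1\right)^{2}} = - \frac{173}{-1 + 14^{2}} = - \frac{173}{-1 + 196} = - \frac{173}{195}$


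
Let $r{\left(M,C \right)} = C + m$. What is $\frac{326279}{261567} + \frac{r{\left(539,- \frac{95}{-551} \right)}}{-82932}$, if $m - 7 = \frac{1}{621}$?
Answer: $\frac{54141244173617}{43406241162444} \approx 1.2473$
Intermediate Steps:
$m = \frac{4348}{621}$ ($m = 7 + \frac{1}{621} = \frac{4348}{621} \approx 7.0016$)
$r{\left(M,C \right)} = \frac{4348}{621} + C$ ($r{\left(M,C \right)} = C + \frac{4348}{621} = \frac{4348}{621} + C$)
$\frac{326279}{261567} + \frac{r{\left(539,- \frac{95}{-551} \right)}}{-82932} = \frac{326279}{261567} + \frac{\frac{4348}{621} - \frac{95}{-551}}{-82932} = 326279 \cdot \frac{1}{261567} + \left(\frac{4348}{621} - - \frac{5}{29}\right) \left(- \frac{1}{82932}\right) = \frac{326279}{261567} + \left(\frac{4348}{621} + \frac{5}{29}\right) \left(- \frac{1}{82932}\right) = \frac{326279}{261567} + \frac{129197}{18009} \left(- \frac{1}{82932}\right) = \frac{326279}{261567} - \frac{129197}{1493522388} = \frac{54141244173617}{43406241162444}$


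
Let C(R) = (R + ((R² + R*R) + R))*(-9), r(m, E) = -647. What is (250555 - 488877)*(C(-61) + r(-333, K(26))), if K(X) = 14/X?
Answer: 15854847694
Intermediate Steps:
C(R) = -18*R - 18*R² (C(R) = (R + ((R² + R²) + R))*(-9) = (R + (2*R² + R))*(-9) = (R + (R + 2*R²))*(-9) = (2*R + 2*R²)*(-9) = -18*R - 18*R²)
(250555 - 488877)*(C(-61) + r(-333, K(26))) = (250555 - 488877)*(-18*(-61)*(1 - 61) - 647) = -238322*(-18*(-61)*(-60) - 647) = -238322*(-65880 - 647) = -238322*(-66527) = 15854847694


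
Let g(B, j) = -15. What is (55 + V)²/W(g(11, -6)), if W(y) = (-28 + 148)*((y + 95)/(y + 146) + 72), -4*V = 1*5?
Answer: 1211095/3652608 ≈ 0.33157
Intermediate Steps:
V = -5/4 ≈ -1.2500
W(y) = 8640 + 120*(95 + y)/(146 + y) (W(y) = 120*((95 + y)/(146 + y) + 72) = 120*(72 + (95 + y)/(146 + y)) = 8640 + 120*(95 + y)/(146 + y))
(55 + V)²/W(g(11, -6)) = (55 - 5/4)²/((120*(10607 + 73*(-15))/(146 - 15))) = (215/4)²/((120*(10607 - 1095)/131)) = 46225/(16*((120*(1/131)*9512))) = 46225/(16*(1141440/131)) = (46225/16)*(131/1141440) = 1211095/3652608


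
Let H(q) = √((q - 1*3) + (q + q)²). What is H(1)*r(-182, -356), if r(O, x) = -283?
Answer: -283*√2 ≈ -400.22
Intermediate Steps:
H(q) = √(-3 + q + 4*q²) (H(q) = √((q - 3) + (2*q)²) = √((-3 + q) + 4*q²) = √(-3 + q + 4*q²))
H(1)*r(-182, -356) = √(-3 + 1 + 4*1²)*(-283) = √(-3 + 1 + 4*1)*(-283) = √(-3 + 1 + 4)*(-283) = √2*(-283) = -283*√2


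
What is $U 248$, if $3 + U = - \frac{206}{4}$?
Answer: $-13516$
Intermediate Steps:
$U = - \frac{109}{2}$ ($U = -3 - \frac{206}{4} = -3 - \frac{103}{2} = - \frac{109}{2} \approx -54.5$)
$U 248 = \left(- \frac{109}{2}\right) 248 = -13516$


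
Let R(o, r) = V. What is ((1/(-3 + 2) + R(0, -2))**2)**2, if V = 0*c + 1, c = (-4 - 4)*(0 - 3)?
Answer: 0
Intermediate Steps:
c = 24 (c = -8*(-3) = 24)
V = 1 (V = 0*24 + 1 = 0 + 1 = 1)
R(o, r) = 1
((1/(-3 + 2) + R(0, -2))**2)**2 = ((1/(-3 + 2) + 1)**2)**2 = ((1/(-1) + 1)**2)**2 = ((-1 + 1)**2)**2 = (0**2)**2 = 0**2 = 0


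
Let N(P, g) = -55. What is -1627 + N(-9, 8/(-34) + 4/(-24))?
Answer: -1682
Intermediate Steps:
-1627 + N(-9, 8/(-34) + 4/(-24)) = -1627 - 55 = -1682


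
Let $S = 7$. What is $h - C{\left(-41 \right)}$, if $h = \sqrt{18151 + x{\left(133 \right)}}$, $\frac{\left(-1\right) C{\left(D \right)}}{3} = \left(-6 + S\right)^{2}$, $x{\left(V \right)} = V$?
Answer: $3 + 2 \sqrt{4571} \approx 138.22$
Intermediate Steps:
$C{\left(D \right)} = -3$ ($C{\left(D \right)} = - 3 \left(-6 + 7\right)^{2} = - 3 \cdot 1^{2} = \left(-3\right) 1 = -3$)
$h = 2 \sqrt{4571}$ ($h = \sqrt{18151 + 133} = \sqrt{18284} = 2 \sqrt{4571} \approx 135.22$)
$h - C{\left(-41 \right)} = 2 \sqrt{4571} - -3 = 2 \sqrt{4571} + 3 = 3 + 2 \sqrt{4571}$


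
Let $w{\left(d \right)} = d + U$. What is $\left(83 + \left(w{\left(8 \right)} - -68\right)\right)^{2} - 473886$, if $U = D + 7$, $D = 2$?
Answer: $-445662$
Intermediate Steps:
$U = 9$ ($U = 2 + 7 = 9$)
$w{\left(d \right)} = 9 + d$ ($w{\left(d \right)} = d + 9 = 9 + d$)
$\left(83 + \left(w{\left(8 \right)} - -68\right)\right)^{2} - 473886 = \left(83 + \left(\left(9 + 8\right) - -68\right)\right)^{2} - 473886 = \left(83 + \left(17 + 68\right)\right)^{2} - 473886 = \left(83 + 85\right)^{2} - 473886 = 168^{2} - 473886 = 28224 - 473886 = -445662$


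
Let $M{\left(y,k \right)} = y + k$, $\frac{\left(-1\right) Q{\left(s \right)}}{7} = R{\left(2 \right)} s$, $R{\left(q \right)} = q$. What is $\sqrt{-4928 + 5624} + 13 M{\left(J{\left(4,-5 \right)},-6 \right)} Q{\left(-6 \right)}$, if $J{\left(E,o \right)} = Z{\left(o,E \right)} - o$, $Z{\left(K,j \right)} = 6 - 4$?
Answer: $1092 + 2 \sqrt{174} \approx 1118.4$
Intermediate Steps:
$Z{\left(K,j \right)} = 2$
$Q{\left(s \right)} = - 14 s$ ($Q{\left(s \right)} = - 7 \cdot 2 s = - 14 s$)
$J{\left(E,o \right)} = 2 - o$
$M{\left(y,k \right)} = k + y$
$\sqrt{-4928 + 5624} + 13 M{\left(J{\left(4,-5 \right)},-6 \right)} Q{\left(-6 \right)} = \sqrt{-4928 + 5624} + 13 \left(-6 + \left(2 - -5\right)\right) \left(\left(-14\right) \left(-6\right)\right) = \sqrt{696} + 13 \left(-6 + \left(2 + 5\right)\right) 84 = 2 \sqrt{174} + 13 \left(-6 + 7\right) 84 = 2 \sqrt{174} + 13 \cdot 1 \cdot 84 = 2 \sqrt{174} + 13 \cdot 84 = 2 \sqrt{174} + 1092 = 1092 + 2 \sqrt{174}$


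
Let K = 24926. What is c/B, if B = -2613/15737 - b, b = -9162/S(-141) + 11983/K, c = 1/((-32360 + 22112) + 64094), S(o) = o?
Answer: -9218120857/32573807410547533 ≈ -2.8299e-7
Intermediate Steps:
c = 1/53846 (c = 1/(-10248 + 64094) = 1/53846 ≈ 1.8571e-5)
b = 76687205/1171522 (b = -9162/(-141) + 11983/24926 = -9162*(-1/141) + 11983*(1/24926) = 3054/47 + 11983/24926 = 76687205/1171522 ≈ 65.459)
B = -1209887732071/18436241714 (B = -2613/15737 - 1*76687205/1171522 = -2613*1/15737 - 76687205/1171522 = -2613/15737 - 76687205/1171522 = -1209887732071/18436241714 ≈ -65.625)
c/B = 1/(53846*(-1209887732071/18436241714)) = (1/53846)*(-18436241714/1209887732071) = -9218120857/32573807410547533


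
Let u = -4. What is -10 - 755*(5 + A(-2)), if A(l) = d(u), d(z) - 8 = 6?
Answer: -14355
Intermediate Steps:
d(z) = 14 (d(z) = 8 + 6 = 14)
A(l) = 14
-10 - 755*(5 + A(-2)) = -10 - 755*(5 + 14) = -10 - 755*19 = -10 - 151*95 = -10 - 14345 = -14355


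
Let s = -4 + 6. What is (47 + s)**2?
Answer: 2401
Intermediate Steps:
s = 2
(47 + s)**2 = (47 + 2)**2 = 49**2 = 2401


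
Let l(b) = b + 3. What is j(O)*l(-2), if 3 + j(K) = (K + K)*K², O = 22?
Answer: 21293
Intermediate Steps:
l(b) = 3 + b
j(K) = -3 + 2*K³ (j(K) = -3 + (K + K)*K² = -3 + (2*K)*K² = -3 + 2*K³)
j(O)*l(-2) = (-3 + 2*22³)*(3 - 2) = (-3 + 2*10648)*1 = (-3 + 21296)*1 = 21293*1 = 21293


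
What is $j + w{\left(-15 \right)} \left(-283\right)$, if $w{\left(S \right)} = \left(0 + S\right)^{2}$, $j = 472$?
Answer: $-63203$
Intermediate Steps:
$w{\left(S \right)} = S^{2}$
$j + w{\left(-15 \right)} \left(-283\right) = 472 + \left(-15\right)^{2} \left(-283\right) = 472 + 225 \left(-283\right) = 472 - 63675 = -63203$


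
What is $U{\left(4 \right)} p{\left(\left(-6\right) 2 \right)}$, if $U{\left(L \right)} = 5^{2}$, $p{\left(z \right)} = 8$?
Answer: $200$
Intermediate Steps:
$U{\left(L \right)} = 25$
$U{\left(4 \right)} p{\left(\left(-6\right) 2 \right)} = 25 \cdot 8 = 200$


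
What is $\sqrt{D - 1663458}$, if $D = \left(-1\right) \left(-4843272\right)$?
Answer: $\sqrt{3179814} \approx 1783.2$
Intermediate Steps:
$D = 4843272$
$\sqrt{D - 1663458} = \sqrt{4843272 - 1663458} = \sqrt{3179814}$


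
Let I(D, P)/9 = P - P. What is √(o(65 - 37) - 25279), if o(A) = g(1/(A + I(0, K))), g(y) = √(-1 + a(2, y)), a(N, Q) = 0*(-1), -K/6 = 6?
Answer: √(-25279 + I) ≈ 0.003 + 158.99*I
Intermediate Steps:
K = -36 (K = -6*6 = -36)
a(N, Q) = 0
I(D, P) = 0 (I(D, P) = 9*(P - P) = 9*0 = 0)
g(y) = I (g(y) = √(-1 + 0) = √(-1) = I)
o(A) = I
√(o(65 - 37) - 25279) = √(I - 25279) = √(-25279 + I)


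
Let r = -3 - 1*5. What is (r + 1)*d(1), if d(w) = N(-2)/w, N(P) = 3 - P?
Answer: -35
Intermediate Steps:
r = -8 (r = -3 - 5 = -8)
d(w) = 5/w (d(w) = (3 - 1*(-2))/w = (3 + 2)/w = 5/w)
(r + 1)*d(1) = (-8 + 1)*(5/1) = -35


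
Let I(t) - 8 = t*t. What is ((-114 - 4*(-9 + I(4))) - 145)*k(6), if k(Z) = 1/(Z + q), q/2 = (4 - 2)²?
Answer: -319/14 ≈ -22.786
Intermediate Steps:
I(t) = 8 + t² (I(t) = 8 + t*t = 8 + t²)
q = 8 (q = 2*(4 - 2)² = 2*2² = 2*4 = 8)
k(Z) = 1/(8 + Z) (k(Z) = 1/(Z + 8) = 1/(8 + Z))
((-114 - 4*(-9 + I(4))) - 145)*k(6) = ((-114 - 4*(-9 + (8 + 4²))) - 145)/(8 + 6) = ((-114 - 4*(-9 + (8 + 16))) - 145)/14 = ((-114 - 4*(-9 + 24)) - 145)*(1/14) = ((-114 - 4*15) - 145)*(1/14) = ((-114 - 60) - 145)*(1/14) = (-174 - 145)*(1/14) = -319*1/14 = -319/14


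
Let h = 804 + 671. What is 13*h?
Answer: 19175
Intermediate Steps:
h = 1475
13*h = 13*1475 = 19175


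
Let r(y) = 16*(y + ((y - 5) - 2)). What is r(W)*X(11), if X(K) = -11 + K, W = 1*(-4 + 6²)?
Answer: 0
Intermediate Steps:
W = 32 (W = 1*(-4 + 36) = 1*32 = 32)
r(y) = -112 + 32*y (r(y) = 16*(y + ((-5 + y) - 2)) = 16*(y + (-7 + y)) = 16*(-7 + 2*y) = -112 + 32*y)
r(W)*X(11) = (-112 + 32*32)*(-11 + 11) = (-112 + 1024)*0 = 912*0 = 0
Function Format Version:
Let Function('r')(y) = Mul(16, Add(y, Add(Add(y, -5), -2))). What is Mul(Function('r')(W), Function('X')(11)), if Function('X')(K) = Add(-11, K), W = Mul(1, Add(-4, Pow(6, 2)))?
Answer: 0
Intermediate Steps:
W = 32 (W = Mul(1, Add(-4, 36)) = Mul(1, 32) = 32)
Function('r')(y) = Add(-112, Mul(32, y)) (Function('r')(y) = Mul(16, Add(y, Add(Add(-5, y), -2))) = Mul(16, Add(y, Add(-7, y))) = Mul(16, Add(-7, Mul(2, y))) = Add(-112, Mul(32, y)))
Mul(Function('r')(W), Function('X')(11)) = Mul(Add(-112, Mul(32, 32)), Add(-11, 11)) = Mul(Add(-112, 1024), 0) = Mul(912, 0) = 0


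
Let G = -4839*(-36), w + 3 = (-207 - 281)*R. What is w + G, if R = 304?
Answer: 25849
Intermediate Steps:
w = -148355 (w = -3 + (-207 - 281)*304 = -3 - 488*304 = -3 - 148352 = -148355)
G = 174204
w + G = -148355 + 174204 = 25849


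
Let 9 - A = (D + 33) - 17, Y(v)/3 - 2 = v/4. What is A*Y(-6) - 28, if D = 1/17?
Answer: -656/17 ≈ -38.588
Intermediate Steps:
D = 1/17 ≈ 0.058824
Y(v) = 6 + 3*v/4 (Y(v) = 6 + 3*(v/4) = 6 + 3*v/4)
A = -120/17 (A = 9 - ((1/17 + 33) - 17) = 9 - (562/17 - 17) = 9 - 1*273/17 = 9 - 273/17 = -120/17 ≈ -7.0588)
A*Y(-6) - 28 = -120*(6 + (¾)*(-6))/17 - 28 = -120*(6 - 9/2)/17 - 28 = -120/17*3/2 - 28 = -180/17 - 28 = -656/17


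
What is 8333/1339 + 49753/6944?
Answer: 9575663/715232 ≈ 13.388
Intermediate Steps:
8333/1339 + 49753/6944 = 8333*(1/1339) + 49753*(1/6944) = 641/103 + 49753/6944 = 9575663/715232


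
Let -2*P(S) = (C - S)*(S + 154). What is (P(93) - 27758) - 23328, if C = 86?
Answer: -100443/2 ≈ -50222.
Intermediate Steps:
P(S) = -(86 - S)*(154 + S)/2 (P(S) = -(86 - S)*(S + 154)/2 = -(86 - S)*(154 + S)/2)
(P(93) - 27758) - 23328 = ((-6622 + (½)*93² + 34*93) - 27758) - 23328 = ((-6622 + (½)*8649 + 3162) - 27758) - 23328 = ((-6622 + 8649/2 + 3162) - 27758) - 23328 = (1729/2 - 27758) - 23328 = -53787/2 - 23328 = -100443/2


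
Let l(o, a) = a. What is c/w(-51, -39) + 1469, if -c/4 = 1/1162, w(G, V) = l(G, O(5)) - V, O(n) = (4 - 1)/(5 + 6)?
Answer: 184353613/125496 ≈ 1469.0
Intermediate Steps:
O(n) = 3/11
w(G, V) = 3/11 - V
c = -2/581 (c = -4/1162 = -4*1/1162 = -2/581 ≈ -0.0034423)
c/w(-51, -39) + 1469 = -2/(581*(3/11 - 1*(-39))) + 1469 = -2/(581*(3/11 + 39)) + 1469 = -2/(581*432/11) + 1469 = -2/581*11/432 + 1469 = -11/125496 + 1469 = 184353613/125496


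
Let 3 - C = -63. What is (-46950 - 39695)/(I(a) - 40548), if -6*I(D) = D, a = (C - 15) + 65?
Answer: 259935/121702 ≈ 2.1358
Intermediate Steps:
C = 66 (C = 3 - 1*(-63) = 3 + 63 = 66)
a = 116 (a = (66 - 15) + 65 = 51 + 65 = 116)
I(D) = -D/6
(-46950 - 39695)/(I(a) - 40548) = (-46950 - 39695)/(-⅙*116 - 40548) = -86645/(-58/3 - 40548) = -86645/(-121702/3) = -86645*(-3/121702) = 259935/121702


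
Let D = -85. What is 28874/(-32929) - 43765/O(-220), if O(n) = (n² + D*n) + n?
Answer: -674446161/440458304 ≈ -1.5312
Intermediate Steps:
O(n) = n² - 84*n (O(n) = (n² - 85*n) + n = n² - 84*n)
28874/(-32929) - 43765/O(-220) = 28874/(-32929) - 43765*(-1/(220*(-84 - 220))) = 28874*(-1/32929) - 43765/((-220*(-304))) = -28874/32929 - 43765/66880 = -28874/32929 - 43765*1/66880 = -28874/32929 - 8753/13376 = -674446161/440458304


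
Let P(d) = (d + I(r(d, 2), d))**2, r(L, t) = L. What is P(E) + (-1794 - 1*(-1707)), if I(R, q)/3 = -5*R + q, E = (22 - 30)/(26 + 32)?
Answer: -71231/841 ≈ -84.698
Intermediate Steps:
E = -4/29 (E = -8/58 = -8*1/58 = -4/29 ≈ -0.13793)
I(R, q) = -15*R + 3*q (I(R, q) = 3*(-5*R + q) = 3*(q - 5*R) = -15*R + 3*q)
P(d) = 121*d**2 (P(d) = (d + (-15*d + 3*d))**2 = (d - 12*d)**2 = (-11*d)**2 = 121*d**2)
P(E) + (-1794 - 1*(-1707)) = 121*(-4/29)**2 + (-1794 - 1*(-1707)) = 121*(16/841) + (-1794 + 1707) = 1936/841 - 87 = -71231/841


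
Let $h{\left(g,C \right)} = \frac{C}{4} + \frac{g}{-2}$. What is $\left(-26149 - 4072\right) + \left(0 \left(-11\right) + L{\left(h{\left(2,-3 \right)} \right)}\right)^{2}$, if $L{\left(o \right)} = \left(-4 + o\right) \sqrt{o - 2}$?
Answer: $- \frac{1942079}{64} \approx -30345.0$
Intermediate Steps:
$h{\left(g,C \right)} = - \frac{g}{2} + \frac{C}{4}$ ($h{\left(g,C \right)} = C \frac{1}{4} + g \left(- \frac{1}{2}\right) = \frac{C}{4} - \frac{g}{2} = - \frac{g}{2} + \frac{C}{4}$)
$L{\left(o \right)} = \sqrt{-2 + o} \left(-4 + o\right)$ ($L{\left(o \right)} = \left(-4 + o\right) \sqrt{-2 + o} = \sqrt{-2 + o} \left(-4 + o\right)$)
$\left(-26149 - 4072\right) + \left(0 \left(-11\right) + L{\left(h{\left(2,-3 \right)} \right)}\right)^{2} = \left(-26149 - 4072\right) + \left(0 \left(-11\right) + \sqrt{-2 + \left(\left(- \frac{1}{2}\right) 2 + \frac{1}{4} \left(-3\right)\right)} \left(-4 + \left(\left(- \frac{1}{2}\right) 2 + \frac{1}{4} \left(-3\right)\right)\right)\right)^{2} = -30221 + \left(0 + \sqrt{-2 - \frac{7}{4}} \left(-4 - \frac{7}{4}\right)\right)^{2} = -30221 + \left(0 + \sqrt{- \frac{15}{4}} \left(- \frac{23}{4}\right)\right)^{2} = -30221 + \left(0 + \frac{i \sqrt{15}}{2} \left(- \frac{23}{4}\right)\right)^{2} = -30221 + \left(0 - \frac{23 i \sqrt{15}}{8}\right)^{2} = -30221 + \left(- \frac{23 i \sqrt{15}}{8}\right)^{2} = -30221 - \frac{7935}{64} = - \frac{1942079}{64}$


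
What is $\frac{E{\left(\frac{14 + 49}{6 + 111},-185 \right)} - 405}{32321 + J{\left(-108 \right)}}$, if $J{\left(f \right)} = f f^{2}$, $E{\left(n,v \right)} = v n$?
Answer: $\frac{6560}{15956083} \approx 0.00041113$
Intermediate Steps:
$E{\left(n,v \right)} = n v$
$J{\left(f \right)} = f^{3}$
$\frac{E{\left(\frac{14 + 49}{6 + 111},-185 \right)} - 405}{32321 + J{\left(-108 \right)}} = \frac{\frac{14 + 49}{6 + 111} \left(-185\right) - 405}{32321 + \left(-108\right)^{3}} = \frac{\frac{63}{117} \left(-185\right) - 405}{32321 - 1259712} = \frac{63 \cdot \frac{1}{117} \left(-185\right) - 405}{-1227391} = \left(\frac{7}{13} \left(-185\right) - 405\right) \left(- \frac{1}{1227391}\right) = \left(- \frac{1295}{13} - 405\right) \left(- \frac{1}{1227391}\right) = \left(- \frac{6560}{13}\right) \left(- \frac{1}{1227391}\right) = \frac{6560}{15956083}$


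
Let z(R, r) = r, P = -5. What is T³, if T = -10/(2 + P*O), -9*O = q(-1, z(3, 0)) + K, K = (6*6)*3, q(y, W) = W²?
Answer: -125/29791 ≈ -0.0041959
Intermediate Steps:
K = 108 (K = 36*3 = 108)
O = -12 (O = -(0² + 108)/9 = -(0 + 108)/9 = -⅑*108 = -12)
T = -5/31 (T = -10/(2 - 5*(-12)) = -10/(2 + 60) = -10/62 = -10*1/62 = -5/31 ≈ -0.16129)
T³ = (-5/31)³ = -125/29791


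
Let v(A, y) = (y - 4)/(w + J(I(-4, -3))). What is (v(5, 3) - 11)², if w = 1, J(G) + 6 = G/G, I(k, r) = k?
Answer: 1849/16 ≈ 115.56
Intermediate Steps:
J(G) = -5 (J(G) = -6 + G/G = -6 + 1 = -5)
v(A, y) = 1 - y/4 (v(A, y) = (y - 4)/(1 - 5) = (-4 + y)/(-4) = (-4 + y)*(-¼) = 1 - y/4)
(v(5, 3) - 11)² = ((1 - ¼*3) - 11)² = ((1 - ¾) - 11)² = (¼ - 11)² = (-43/4)² = 1849/16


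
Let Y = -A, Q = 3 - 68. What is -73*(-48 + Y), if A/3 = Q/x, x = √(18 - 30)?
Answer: 3504 + 4745*I*√3/2 ≈ 3504.0 + 4109.3*I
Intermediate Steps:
Q = -65
x = 2*I*√3 (x = √(-12) = 2*I*√3 ≈ 3.4641*I)
A = 65*I*√3/2 (A = 3*(-65*(-I*√3/6)) = 3*(-(-65)*I*√3/6) = 3*(65*I*√3/6) = 65*I*√3/2 ≈ 56.292*I)
Y = -65*I*√3/2 ≈ -56.292*I
-73*(-48 + Y) = -73*(-48 - 65*I*√3/2) = 3504 + 4745*I*√3/2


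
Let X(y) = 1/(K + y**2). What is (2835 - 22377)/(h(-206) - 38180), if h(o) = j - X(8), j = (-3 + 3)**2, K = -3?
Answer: 397354/776327 ≈ 0.51184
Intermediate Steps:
X(y) = 1/(-3 + y**2)
j = 0 (j = 0**2 = 0)
h(o) = -1/61 (h(o) = 0 - 1/(-3 + 8**2) = 0 - 1/(-3 + 64) = 0 - 1/61 = -1/61)
(2835 - 22377)/(h(-206) - 38180) = (2835 - 22377)/(-1/61 - 38180) = -19542/(-2328981/61) = -19542*(-61/2328981) = 397354/776327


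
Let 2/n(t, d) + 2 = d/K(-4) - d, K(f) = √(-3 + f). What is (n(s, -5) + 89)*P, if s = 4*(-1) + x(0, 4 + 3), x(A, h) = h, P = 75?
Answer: 295275/44 - 375*I*√7/44 ≈ 6710.8 - 22.549*I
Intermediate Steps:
s = 3 (s = 4*(-1) + (4 + 3) = -4 + 7 = 3)
n(t, d) = 2/(-2 - d - I*d*√7/7) (n(t, d) = 2/(-2 + (d/(√(-3 - 4)) - d)) = 2/(-2 + (d/(√(-7)) - d)) = 2/(-2 + (d/((I*√7)) - d)) = 2/(-2 + (d*(-I*√7/7) - d)) = 2/(-2 + (-I*d*√7/7 - d)) = 2/(-2 + (-d - I*d*√7/7)) = 2/(-2 - d - I*d*√7/7))
(n(s, -5) + 89)*P = (-2*√7/(2*√7 + I*(-5) - 5*√7) + 89)*75 = (-2*√7/(2*√7 - 5*I - 5*√7) + 89)*75 = (-2*√7/(-5*I - 3*√7) + 89)*75 = (89 - 2*√7/(-5*I - 3*√7))*75 = 6675 - 150*√7/(-5*I - 3*√7)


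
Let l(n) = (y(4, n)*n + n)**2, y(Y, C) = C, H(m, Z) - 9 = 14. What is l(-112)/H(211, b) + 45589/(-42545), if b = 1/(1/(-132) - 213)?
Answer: 6575525429533/978535 ≈ 6.7198e+6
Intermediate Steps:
b = -132/28117 (b = 1/(-1/132 - 213) = 1/(-28117/132) = -132/28117 ≈ -0.0046947)
H(m, Z) = 23 (H(m, Z) = 9 + 14 = 23)
l(n) = (n + n**2)**2 (l(n) = (n*n + n)**2 = (n**2 + n)**2 = (n + n**2)**2)
l(-112)/H(211, b) + 45589/(-42545) = ((-112)**2*(1 - 112)**2)/23 + 45589/(-42545) = (12544*(-111)**2)*(1/23) + 45589*(-1/42545) = (12544*12321)*(1/23) - 45589/42545 = 154554624*(1/23) - 45589/42545 = 154554624/23 - 45589/42545 = 6575525429533/978535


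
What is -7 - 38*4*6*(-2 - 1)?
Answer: 2729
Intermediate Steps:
-7 - 38*4*6*(-2 - 1) = -7 - 912*(-3) = -7 - 38*(-72) = -7 + 2736 = 2729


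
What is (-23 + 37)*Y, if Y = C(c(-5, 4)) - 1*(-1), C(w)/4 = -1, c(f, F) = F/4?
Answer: -42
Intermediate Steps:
c(f, F) = F/4 (c(f, F) = F*(¼) = F/4)
C(w) = -4 (C(w) = 4*(-1) = -4)
Y = -3 (Y = -4 - 1*(-1) = -4 + 1 = -3)
(-23 + 37)*Y = (-23 + 37)*(-3) = 14*(-3) = -42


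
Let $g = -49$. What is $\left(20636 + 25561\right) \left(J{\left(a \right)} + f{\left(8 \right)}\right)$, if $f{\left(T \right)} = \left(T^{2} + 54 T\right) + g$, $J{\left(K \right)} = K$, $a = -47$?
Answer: $18478800$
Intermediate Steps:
$f{\left(T \right)} = -49 + T^{2} + 54 T$ ($f{\left(T \right)} = \left(T^{2} + 54 T\right) - 49 = -49 + T^{2} + 54 T$)
$\left(20636 + 25561\right) \left(J{\left(a \right)} + f{\left(8 \right)}\right) = \left(20636 + 25561\right) \left(-47 + \left(-49 + 8^{2} + 54 \cdot 8\right)\right) = 46197 \left(-47 + \left(-49 + 64 + 432\right)\right) = 46197 \left(-47 + 447\right) = 46197 \cdot 400 = 18478800$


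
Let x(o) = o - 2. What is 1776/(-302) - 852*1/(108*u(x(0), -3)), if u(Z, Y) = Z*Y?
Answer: -58673/8154 ≈ -7.1956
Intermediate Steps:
x(o) = -2 + o
u(Z, Y) = Y*Z
1776/(-302) - 852*1/(108*u(x(0), -3)) = 1776/(-302) - 852*(-1/(324*(-2 + 0))) = 1776*(-1/302) - 852/(-3*(-2)*108) = -888/151 - 852/(6*108) = -888/151 - 852/648 = -888/151 - 852*1/648 = -888/151 - 71/54 = -58673/8154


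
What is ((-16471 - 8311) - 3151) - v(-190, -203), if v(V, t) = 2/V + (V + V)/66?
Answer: -87551872/3135 ≈ -27927.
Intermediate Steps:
v(V, t) = 2/V + V/33 (v(V, t) = 2/V + (2*V)*(1/66) = 2/V + V/33)
((-16471 - 8311) - 3151) - v(-190, -203) = ((-16471 - 8311) - 3151) - (2/(-190) + (1/33)*(-190)) = (-24782 - 3151) - (2*(-1/190) - 190/33) = -27933 - (-1/95 - 190/33) = -27933 - 1*(-18083/3135) = -27933 + 18083/3135 = -87551872/3135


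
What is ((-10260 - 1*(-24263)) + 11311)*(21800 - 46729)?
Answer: -631052706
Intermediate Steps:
((-10260 - 1*(-24263)) + 11311)*(21800 - 46729) = ((-10260 + 24263) + 11311)*(-24929) = (14003 + 11311)*(-24929) = 25314*(-24929) = -631052706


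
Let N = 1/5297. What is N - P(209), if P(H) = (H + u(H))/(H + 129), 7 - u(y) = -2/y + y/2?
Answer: -246757183/748381348 ≈ -0.32972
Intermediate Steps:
u(y) = 7 + 2/y - y/2 (u(y) = 7 - (-2/y + y/2) = 7 - (y/2 - 2/y) = 7 + (2/y - y/2) = 7 + 2/y - y/2)
P(H) = (7 + H/2 + 2/H)/(129 + H) (P(H) = (H + (7 + 2/H - H/2))/(H + 129) = (7 + H/2 + 2/H)/(129 + H))
N = 1/5297 ≈ 0.00018879
N - P(209) = 1/5297 - (4 + 209**2 + 14*209)/(2*209*(129 + 209)) = 1/5297 - (4 + 43681 + 2926)/(2*209*338) = 1/5297 - 46611/(2*209*338) = 1/5297 - 1*46611/141284 = 1/5297 - 46611/141284 = -246757183/748381348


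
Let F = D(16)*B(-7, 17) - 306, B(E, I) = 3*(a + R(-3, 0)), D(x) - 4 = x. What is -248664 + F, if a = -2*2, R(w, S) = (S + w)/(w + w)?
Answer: -249180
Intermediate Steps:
D(x) = 4 + x
R(w, S) = (S + w)/(2*w) (R(w, S) = (S + w)/((2*w)) = (S + w)*(1/(2*w)) = (S + w)/(2*w))
a = -4
B(E, I) = -21/2 (B(E, I) = 3*(-4 + (½)*(0 - 3)/(-3)) = 3*(-4 + (½)*(-⅓)*(-3)) = 3*(-4 + ½) = 3*(-7/2) = -21/2)
F = -516 (F = (4 + 16)*(-21/2) - 306 = 20*(-21/2) - 306 = -210 - 306 = -516)
-248664 + F = -248664 - 516 = -249180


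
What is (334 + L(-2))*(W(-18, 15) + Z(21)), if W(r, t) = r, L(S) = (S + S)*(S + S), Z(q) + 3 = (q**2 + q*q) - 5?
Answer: 299600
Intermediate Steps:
Z(q) = -8 + 2*q**2 (Z(q) = -3 + ((q**2 + q*q) - 5) = -3 + ((q**2 + q**2) - 5) = -3 + (2*q**2 - 5) = -3 + (-5 + 2*q**2) = -8 + 2*q**2)
L(S) = 4*S**2 (L(S) = (2*S)*(2*S) = 4*S**2)
(334 + L(-2))*(W(-18, 15) + Z(21)) = (334 + 4*(-2)**2)*(-18 + (-8 + 2*21**2)) = (334 + 4*4)*(-18 + (-8 + 2*441)) = (334 + 16)*(-18 + (-8 + 882)) = 350*(-18 + 874) = 350*856 = 299600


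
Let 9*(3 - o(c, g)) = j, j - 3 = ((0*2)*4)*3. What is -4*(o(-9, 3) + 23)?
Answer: -308/3 ≈ -102.67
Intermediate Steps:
j = 3 (j = 3 + ((0*2)*4)*3 = 3 + (0*4)*3 = 3 + 0*3 = 3 + 0 = 3)
o(c, g) = 8/3 (o(c, g) = 3 - ⅑*3 = 3 - ⅓ = 8/3)
-4*(o(-9, 3) + 23) = -4*(8/3 + 23) = -4*77/3 = -308/3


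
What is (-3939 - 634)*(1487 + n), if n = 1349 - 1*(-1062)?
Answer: -17825554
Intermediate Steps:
n = 2411 (n = 1349 + 1062 = 2411)
(-3939 - 634)*(1487 + n) = (-3939 - 634)*(1487 + 2411) = -4573*3898 = -17825554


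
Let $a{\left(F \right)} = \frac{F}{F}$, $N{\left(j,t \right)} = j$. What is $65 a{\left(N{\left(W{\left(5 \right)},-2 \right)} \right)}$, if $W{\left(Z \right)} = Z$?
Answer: $65$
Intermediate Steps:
$a{\left(F \right)} = 1$
$65 a{\left(N{\left(W{\left(5 \right)},-2 \right)} \right)} = 65 \cdot 1 = 65$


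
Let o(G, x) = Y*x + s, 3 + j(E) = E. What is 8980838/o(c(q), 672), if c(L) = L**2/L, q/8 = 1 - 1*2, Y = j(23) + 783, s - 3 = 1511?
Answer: 4490419/270565 ≈ 16.596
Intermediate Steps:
j(E) = -3 + E
s = 1514 (s = 3 + 1511 = 1514)
Y = 803 (Y = (-3 + 23) + 783 = 20 + 783 = 803)
q = -8 (q = 8*(1 - 1*2) = 8*(1 - 2) = 8*(-1) = -8)
c(L) = L
o(G, x) = 1514 + 803*x (o(G, x) = 803*x + 1514 = 1514 + 803*x)
8980838/o(c(q), 672) = 8980838/(1514 + 803*672) = 8980838/(1514 + 539616) = 8980838/541130 = 8980838*(1/541130) = 4490419/270565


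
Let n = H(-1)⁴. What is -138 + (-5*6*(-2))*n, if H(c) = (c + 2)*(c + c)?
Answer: 822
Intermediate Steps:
H(c) = 2*c*(2 + c) (H(c) = (2 + c)*(2*c) = 2*c*(2 + c))
n = 16 (n = (2*(-1)*(2 - 1))⁴ = (2*(-1)*1)⁴ = (-2)⁴ = 16)
-138 + (-5*6*(-2))*n = -138 + (-5*6*(-2))*16 = -138 - 30*(-2)*16 = -138 + 60*16 = -138 + 960 = 822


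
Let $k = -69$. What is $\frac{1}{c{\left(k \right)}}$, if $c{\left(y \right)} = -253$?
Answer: $- \frac{1}{253} \approx -0.0039526$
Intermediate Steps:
$\frac{1}{c{\left(k \right)}} = \frac{1}{-253} = - \frac{1}{253}$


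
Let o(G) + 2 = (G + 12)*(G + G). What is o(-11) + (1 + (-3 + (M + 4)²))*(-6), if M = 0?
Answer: -108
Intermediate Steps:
o(G) = -2 + 2*G*(12 + G) (o(G) = -2 + (G + 12)*(G + G) = -2 + (12 + G)*(2*G) = -2 + 2*G*(12 + G))
o(-11) + (1 + (-3 + (M + 4)²))*(-6) = (-2 + 2*(-11)² + 24*(-11)) + (1 + (-3 + (0 + 4)²))*(-6) = (-2 + 2*121 - 264) + (1 + (-3 + 4²))*(-6) = (-2 + 242 - 264) + (1 + (-3 + 16))*(-6) = -24 + (1 + 13)*(-6) = -24 + 14*(-6) = -24 - 84 = -108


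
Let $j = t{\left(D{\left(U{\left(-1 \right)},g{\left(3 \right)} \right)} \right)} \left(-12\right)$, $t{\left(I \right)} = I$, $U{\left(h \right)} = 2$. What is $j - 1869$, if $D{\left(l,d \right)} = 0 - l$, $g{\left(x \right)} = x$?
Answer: $-1845$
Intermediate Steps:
$D{\left(l,d \right)} = - l$
$j = 24$ ($j = \left(-1\right) 2 \left(-12\right) = \left(-2\right) \left(-12\right) = 24$)
$j - 1869 = 24 - 1869 = -1845$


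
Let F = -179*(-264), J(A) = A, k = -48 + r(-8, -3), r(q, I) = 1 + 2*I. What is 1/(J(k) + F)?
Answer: 1/47203 ≈ 2.1185e-5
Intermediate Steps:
k = -53 (k = -48 + (1 + 2*(-3)) = -48 + (1 - 6) = -48 - 5 = -53)
F = 47256
1/(J(k) + F) = 1/(-53 + 47256) = 1/47203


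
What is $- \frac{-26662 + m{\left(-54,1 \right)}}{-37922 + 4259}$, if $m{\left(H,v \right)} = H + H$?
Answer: $- \frac{26770}{33663} \approx -0.79523$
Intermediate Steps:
$m{\left(H,v \right)} = 2 H$
$- \frac{-26662 + m{\left(-54,1 \right)}}{-37922 + 4259} = - \frac{-26662 + 2 \left(-54\right)}{-37922 + 4259} = - \frac{-26662 - 108}{-33663} = - \frac{\left(-26770\right) \left(-1\right)}{33663} = \left(-1\right) \frac{26770}{33663} = - \frac{26770}{33663}$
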